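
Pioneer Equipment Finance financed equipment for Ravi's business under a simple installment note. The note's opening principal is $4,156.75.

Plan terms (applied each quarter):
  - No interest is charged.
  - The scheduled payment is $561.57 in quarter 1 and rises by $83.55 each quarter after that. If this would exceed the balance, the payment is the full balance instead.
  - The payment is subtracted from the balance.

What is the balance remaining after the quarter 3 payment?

# | Opening | Payment | End bal
1 | $4,156.75 | $561.57 | $3,595.18
2 | $3,595.18 | $645.12 | $2,950.06
3 | $2,950.06 | $728.67 | $2,221.39

$2,221.39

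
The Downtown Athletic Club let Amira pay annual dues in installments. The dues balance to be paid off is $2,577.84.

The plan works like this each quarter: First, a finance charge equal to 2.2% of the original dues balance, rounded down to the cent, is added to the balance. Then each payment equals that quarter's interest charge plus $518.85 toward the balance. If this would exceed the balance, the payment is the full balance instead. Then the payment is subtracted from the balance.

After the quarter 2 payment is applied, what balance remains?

$1,540.14

Quarter 1: $2,577.84 +$56.71 interest = $2,634.55; pay $575.56 → $2,058.99
Quarter 2: $2,058.99 +$56.71 interest = $2,115.70; pay $575.56 → $1,540.14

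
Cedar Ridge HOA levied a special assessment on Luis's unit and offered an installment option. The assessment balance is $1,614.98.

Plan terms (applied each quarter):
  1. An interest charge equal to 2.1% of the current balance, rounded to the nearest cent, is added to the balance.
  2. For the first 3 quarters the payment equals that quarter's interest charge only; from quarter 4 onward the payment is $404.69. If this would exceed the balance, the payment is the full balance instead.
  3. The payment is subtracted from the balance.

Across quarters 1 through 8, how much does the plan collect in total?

Quarter 1: opening $1,614.98; interest $33.91 → $1,648.89; payment $33.91; balance $1,614.98
Quarter 2: opening $1,614.98; interest $33.91 → $1,648.89; payment $33.91; balance $1,614.98
Quarter 3: opening $1,614.98; interest $33.91 → $1,648.89; payment $33.91; balance $1,614.98
Quarter 4: opening $1,614.98; interest $33.91 → $1,648.89; payment $404.69; balance $1,244.20
Quarter 5: opening $1,244.20; interest $26.13 → $1,270.33; payment $404.69; balance $865.64
Quarter 6: opening $865.64; interest $18.18 → $883.82; payment $404.69; balance $479.13
Quarter 7: opening $479.13; interest $10.06 → $489.19; payment $404.69; balance $84.50
Quarter 8: opening $84.50; interest $1.77 → $86.27; payment $86.27; balance $0.00
Total paid: $1,806.76

$1,806.76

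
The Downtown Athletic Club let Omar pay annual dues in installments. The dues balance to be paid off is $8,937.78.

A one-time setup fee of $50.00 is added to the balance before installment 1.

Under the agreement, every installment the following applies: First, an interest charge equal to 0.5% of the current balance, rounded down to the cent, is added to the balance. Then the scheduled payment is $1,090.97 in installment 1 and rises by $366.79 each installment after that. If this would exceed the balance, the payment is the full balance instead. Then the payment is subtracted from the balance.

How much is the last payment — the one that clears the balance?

$18.83

Installment 1: opening $8,987.78; interest $44.93 → $9,032.71; payment $1,090.97; balance $7,941.74
Installment 2: opening $7,941.74; interest $39.70 → $7,981.44; payment $1,457.76; balance $6,523.68
Installment 3: opening $6,523.68; interest $32.61 → $6,556.29; payment $1,824.55; balance $4,731.74
Installment 4: opening $4,731.74; interest $23.65 → $4,755.39; payment $2,191.34; balance $2,564.05
Installment 5: opening $2,564.05; interest $12.82 → $2,576.87; payment $2,558.13; balance $18.74
Installment 6: opening $18.74; interest $0.09 → $18.83; payment $18.83; balance $0.00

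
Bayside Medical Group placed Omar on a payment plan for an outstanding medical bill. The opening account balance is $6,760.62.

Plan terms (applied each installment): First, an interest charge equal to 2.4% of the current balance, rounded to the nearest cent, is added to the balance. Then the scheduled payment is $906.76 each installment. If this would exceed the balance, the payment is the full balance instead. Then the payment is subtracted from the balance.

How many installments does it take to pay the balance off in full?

Installment 1: opening $6,760.62; interest $162.25 → $6,922.87; payment $906.76; balance $6,016.11
Installment 2: opening $6,016.11; interest $144.39 → $6,160.50; payment $906.76; balance $5,253.74
Installment 3: opening $5,253.74; interest $126.09 → $5,379.83; payment $906.76; balance $4,473.07
Installment 4: opening $4,473.07; interest $107.35 → $4,580.42; payment $906.76; balance $3,673.66
Installment 5: opening $3,673.66; interest $88.17 → $3,761.83; payment $906.76; balance $2,855.07
Installment 6: opening $2,855.07; interest $68.52 → $2,923.59; payment $906.76; balance $2,016.83
Installment 7: opening $2,016.83; interest $48.40 → $2,065.23; payment $906.76; balance $1,158.47
Installment 8: opening $1,158.47; interest $27.80 → $1,186.27; payment $906.76; balance $279.51
Installment 9: opening $279.51; interest $6.71 → $286.22; payment $286.22; balance $0.00
Balance reaches $0.00 in installment 9.

9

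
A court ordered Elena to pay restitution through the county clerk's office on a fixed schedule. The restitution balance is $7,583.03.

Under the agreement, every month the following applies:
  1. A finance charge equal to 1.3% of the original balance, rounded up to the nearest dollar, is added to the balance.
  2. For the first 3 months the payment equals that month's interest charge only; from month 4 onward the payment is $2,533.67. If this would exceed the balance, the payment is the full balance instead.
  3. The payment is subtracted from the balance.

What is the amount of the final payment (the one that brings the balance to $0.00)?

$378.02

# | Opening | Interest | Payment | End bal
1 | $7,583.03 | $99.00 | $99.00 | $7,583.03
2 | $7,583.03 | $99.00 | $99.00 | $7,583.03
3 | $7,583.03 | $99.00 | $99.00 | $7,583.03
4 | $7,583.03 | $99.00 | $2,533.67 | $5,148.36
5 | $5,148.36 | $99.00 | $2,533.67 | $2,713.69
6 | $2,713.69 | $99.00 | $2,533.67 | $279.02
7 | $279.02 | $99.00 | $378.02 | $0.00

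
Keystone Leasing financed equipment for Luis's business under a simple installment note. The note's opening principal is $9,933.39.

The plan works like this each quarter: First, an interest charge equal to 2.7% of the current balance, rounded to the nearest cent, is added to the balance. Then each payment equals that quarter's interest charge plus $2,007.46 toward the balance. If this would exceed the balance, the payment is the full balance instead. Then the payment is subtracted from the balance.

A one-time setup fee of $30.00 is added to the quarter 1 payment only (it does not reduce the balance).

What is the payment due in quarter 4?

Quarter 1: opening $9,933.39; interest $268.20 → $10,201.59; payment $2,275.66 (+ $30.00 fee); balance $7,925.93
Quarter 2: opening $7,925.93; interest $214.00 → $8,139.93; payment $2,221.46; balance $5,918.47
Quarter 3: opening $5,918.47; interest $159.80 → $6,078.27; payment $2,167.26; balance $3,911.01
Quarter 4: opening $3,911.01; interest $105.60 → $4,016.61; payment $2,113.06; balance $1,903.55

$2,113.06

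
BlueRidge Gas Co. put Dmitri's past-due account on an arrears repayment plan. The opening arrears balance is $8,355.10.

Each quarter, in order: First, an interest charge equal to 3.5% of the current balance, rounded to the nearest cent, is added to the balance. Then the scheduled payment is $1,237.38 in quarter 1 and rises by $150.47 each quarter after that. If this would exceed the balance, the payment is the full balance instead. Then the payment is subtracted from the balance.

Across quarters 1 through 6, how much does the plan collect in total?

$9,481.67

# | Opening | Interest | Payment | End bal
1 | $8,355.10 | $292.43 | $1,237.38 | $7,410.15
2 | $7,410.15 | $259.36 | $1,387.85 | $6,281.66
3 | $6,281.66 | $219.86 | $1,538.32 | $4,963.20
4 | $4,963.20 | $173.71 | $1,688.79 | $3,448.12
5 | $3,448.12 | $120.68 | $1,839.26 | $1,729.54
6 | $1,729.54 | $60.53 | $1,790.07 | $0.00
Total paid: $9,481.67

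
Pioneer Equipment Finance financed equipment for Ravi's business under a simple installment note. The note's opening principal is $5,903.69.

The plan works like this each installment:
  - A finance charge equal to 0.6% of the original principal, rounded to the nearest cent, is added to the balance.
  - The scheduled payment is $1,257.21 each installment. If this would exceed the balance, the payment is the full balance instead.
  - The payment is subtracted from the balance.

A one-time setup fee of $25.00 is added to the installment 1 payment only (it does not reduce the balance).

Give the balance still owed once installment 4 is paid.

# | Opening | Interest | Payment | Fee | End bal
1 | $5,903.69 | $35.42 | $1,257.21 | $25.00 | $4,681.90
2 | $4,681.90 | $35.42 | $1,257.21 | — | $3,460.11
3 | $3,460.11 | $35.42 | $1,257.21 | — | $2,238.32
4 | $2,238.32 | $35.42 | $1,257.21 | — | $1,016.53

$1,016.53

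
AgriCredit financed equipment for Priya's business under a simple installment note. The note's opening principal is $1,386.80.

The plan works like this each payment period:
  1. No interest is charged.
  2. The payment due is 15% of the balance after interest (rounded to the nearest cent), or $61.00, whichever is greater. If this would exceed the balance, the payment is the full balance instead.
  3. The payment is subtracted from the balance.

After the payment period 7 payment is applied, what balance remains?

$444.58

# | Opening | Payment | End bal
1 | $1,386.80 | $208.02 | $1,178.78
2 | $1,178.78 | $176.82 | $1,001.96
3 | $1,001.96 | $150.29 | $851.67
4 | $851.67 | $127.75 | $723.92
5 | $723.92 | $108.59 | $615.33
6 | $615.33 | $92.30 | $523.03
7 | $523.03 | $78.45 | $444.58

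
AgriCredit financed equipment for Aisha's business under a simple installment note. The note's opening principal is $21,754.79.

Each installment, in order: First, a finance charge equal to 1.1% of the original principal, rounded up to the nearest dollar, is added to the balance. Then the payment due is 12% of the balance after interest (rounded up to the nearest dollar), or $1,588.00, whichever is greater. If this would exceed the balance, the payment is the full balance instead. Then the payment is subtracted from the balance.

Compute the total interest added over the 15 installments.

# | Opening | Interest | Payment | End bal
1 | $21,754.79 | $240.00 | $2,640.00 | $19,354.79
2 | $19,354.79 | $240.00 | $2,352.00 | $17,242.79
3 | $17,242.79 | $240.00 | $2,098.00 | $15,384.79
4 | $15,384.79 | $240.00 | $1,875.00 | $13,749.79
5 | $13,749.79 | $240.00 | $1,679.00 | $12,310.79
6 | $12,310.79 | $240.00 | $1,588.00 | $10,962.79
7 | $10,962.79 | $240.00 | $1,588.00 | $9,614.79
8 | $9,614.79 | $240.00 | $1,588.00 | $8,266.79
9 | $8,266.79 | $240.00 | $1,588.00 | $6,918.79
10 | $6,918.79 | $240.00 | $1,588.00 | $5,570.79
11 | $5,570.79 | $240.00 | $1,588.00 | $4,222.79
12 | $4,222.79 | $240.00 | $1,588.00 | $2,874.79
13 | $2,874.79 | $240.00 | $1,588.00 | $1,526.79
14 | $1,526.79 | $240.00 | $1,588.00 | $178.79
15 | $178.79 | $240.00 | $418.79 | $0.00
Total interest: $240.00 + $240.00 + $240.00 + $240.00 + $240.00 + $240.00 + $240.00 + $240.00 + $240.00 + $240.00 + $240.00 + $240.00 + $240.00 + $240.00 + $240.00 = $3,600.00

$3,600.00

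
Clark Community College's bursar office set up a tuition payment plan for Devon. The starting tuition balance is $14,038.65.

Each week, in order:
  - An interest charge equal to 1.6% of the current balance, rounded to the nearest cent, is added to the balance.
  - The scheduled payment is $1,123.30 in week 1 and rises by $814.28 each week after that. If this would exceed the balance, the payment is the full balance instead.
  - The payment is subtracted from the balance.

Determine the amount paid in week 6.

Week 1: opening $14,038.65; interest $224.62 → $14,263.27; payment $1,123.30; balance $13,139.97
Week 2: opening $13,139.97; interest $210.24 → $13,350.21; payment $1,937.58; balance $11,412.63
Week 3: opening $11,412.63; interest $182.60 → $11,595.23; payment $2,751.86; balance $8,843.37
Week 4: opening $8,843.37; interest $141.49 → $8,984.86; payment $3,566.14; balance $5,418.72
Week 5: opening $5,418.72; interest $86.70 → $5,505.42; payment $4,380.42; balance $1,125.00
Week 6: opening $1,125.00; interest $18.00 → $1,143.00; payment $1,143.00; balance $0.00

$1,143.00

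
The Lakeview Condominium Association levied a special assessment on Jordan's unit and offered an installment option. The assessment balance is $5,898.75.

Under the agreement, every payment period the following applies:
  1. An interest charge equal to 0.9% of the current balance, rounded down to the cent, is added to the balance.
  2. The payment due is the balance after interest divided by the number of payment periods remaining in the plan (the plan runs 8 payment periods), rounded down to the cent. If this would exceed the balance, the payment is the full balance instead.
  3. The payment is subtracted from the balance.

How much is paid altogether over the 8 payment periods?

$6,142.70

Payment period 1: opening $5,898.75; interest $53.08 → $5,951.83; payment $743.97; balance $5,207.86
Payment period 2: opening $5,207.86; interest $46.87 → $5,254.73; payment $750.67; balance $4,504.06
Payment period 3: opening $4,504.06; interest $40.53 → $4,544.59; payment $757.43; balance $3,787.16
Payment period 4: opening $3,787.16; interest $34.08 → $3,821.24; payment $764.24; balance $3,057.00
Payment period 5: opening $3,057.00; interest $27.51 → $3,084.51; payment $771.12; balance $2,313.39
Payment period 6: opening $2,313.39; interest $20.82 → $2,334.21; payment $778.07; balance $1,556.14
Payment period 7: opening $1,556.14; interest $14.00 → $1,570.14; payment $785.07; balance $785.07
Payment period 8: opening $785.07; interest $7.06 → $792.13; payment $792.13; balance $0.00
Total paid: $6,142.70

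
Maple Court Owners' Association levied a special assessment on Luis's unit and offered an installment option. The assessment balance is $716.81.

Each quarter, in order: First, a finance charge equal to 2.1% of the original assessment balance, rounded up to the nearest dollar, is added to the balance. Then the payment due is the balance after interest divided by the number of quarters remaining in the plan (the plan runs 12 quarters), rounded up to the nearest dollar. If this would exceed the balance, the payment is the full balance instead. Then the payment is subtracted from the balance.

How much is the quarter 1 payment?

# | Opening | Interest | Payment | End bal
1 | $716.81 | $16.00 | $62.00 | $670.81

$62.00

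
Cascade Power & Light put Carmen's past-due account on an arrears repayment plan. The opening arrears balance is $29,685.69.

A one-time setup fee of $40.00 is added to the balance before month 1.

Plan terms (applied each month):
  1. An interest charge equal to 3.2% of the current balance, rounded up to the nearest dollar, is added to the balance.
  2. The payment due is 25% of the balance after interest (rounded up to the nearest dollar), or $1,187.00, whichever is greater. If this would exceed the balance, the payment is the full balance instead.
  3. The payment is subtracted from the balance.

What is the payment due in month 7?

# | Opening | Interest | Payment | End bal
1 | $29,725.69 | $952.00 | $7,670.00 | $23,007.69
2 | $23,007.69 | $737.00 | $5,937.00 | $17,807.69
3 | $17,807.69 | $570.00 | $4,595.00 | $13,782.69
4 | $13,782.69 | $442.00 | $3,557.00 | $10,667.69
5 | $10,667.69 | $342.00 | $2,753.00 | $8,256.69
6 | $8,256.69 | $265.00 | $2,131.00 | $6,390.69
7 | $6,390.69 | $205.00 | $1,649.00 | $4,946.69

$1,649.00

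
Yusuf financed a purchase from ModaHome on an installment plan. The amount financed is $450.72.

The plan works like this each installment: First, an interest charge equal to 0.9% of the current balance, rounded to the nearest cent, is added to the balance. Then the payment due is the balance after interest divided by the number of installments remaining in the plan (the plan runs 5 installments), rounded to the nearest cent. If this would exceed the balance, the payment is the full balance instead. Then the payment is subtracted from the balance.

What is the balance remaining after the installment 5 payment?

Installment 1: opening $450.72; interest $4.06 → $454.78; payment $90.96; balance $363.82
Installment 2: opening $363.82; interest $3.27 → $367.09; payment $91.77; balance $275.32
Installment 3: opening $275.32; interest $2.48 → $277.80; payment $92.60; balance $185.20
Installment 4: opening $185.20; interest $1.67 → $186.87; payment $93.44; balance $93.43
Installment 5: opening $93.43; interest $0.84 → $94.27; payment $94.27; balance $0.00

$0.00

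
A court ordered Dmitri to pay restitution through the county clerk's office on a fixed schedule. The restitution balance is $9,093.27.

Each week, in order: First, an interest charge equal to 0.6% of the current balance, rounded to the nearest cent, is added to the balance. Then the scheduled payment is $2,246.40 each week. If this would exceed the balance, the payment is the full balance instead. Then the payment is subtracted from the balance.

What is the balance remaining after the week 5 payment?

# | Opening | Interest | Payment | End bal
1 | $9,093.27 | $54.56 | $2,246.40 | $6,901.43
2 | $6,901.43 | $41.41 | $2,246.40 | $4,696.44
3 | $4,696.44 | $28.18 | $2,246.40 | $2,478.22
4 | $2,478.22 | $14.87 | $2,246.40 | $246.69
5 | $246.69 | $1.48 | $248.17 | $0.00

$0.00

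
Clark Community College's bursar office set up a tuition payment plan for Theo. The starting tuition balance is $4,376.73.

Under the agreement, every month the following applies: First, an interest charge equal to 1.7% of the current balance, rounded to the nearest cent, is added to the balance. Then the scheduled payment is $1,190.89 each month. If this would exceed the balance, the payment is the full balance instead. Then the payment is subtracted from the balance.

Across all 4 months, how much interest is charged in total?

$182.43

Month 1: opening $4,376.73; interest $74.40 → $4,451.13; payment $1,190.89; balance $3,260.24
Month 2: opening $3,260.24; interest $55.42 → $3,315.66; payment $1,190.89; balance $2,124.77
Month 3: opening $2,124.77; interest $36.12 → $2,160.89; payment $1,190.89; balance $970.00
Month 4: opening $970.00; interest $16.49 → $986.49; payment $986.49; balance $0.00
Total interest: $74.40 + $55.42 + $36.12 + $16.49 = $182.43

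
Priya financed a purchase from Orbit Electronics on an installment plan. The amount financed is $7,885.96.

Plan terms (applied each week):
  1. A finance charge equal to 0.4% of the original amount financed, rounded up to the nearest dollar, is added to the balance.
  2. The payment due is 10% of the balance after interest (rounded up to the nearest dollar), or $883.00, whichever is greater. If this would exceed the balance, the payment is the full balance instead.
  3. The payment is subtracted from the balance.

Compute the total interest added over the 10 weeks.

Week 1: opening $7,885.96; interest $32.00 → $7,917.96; payment $883.00; balance $7,034.96
Week 2: opening $7,034.96; interest $32.00 → $7,066.96; payment $883.00; balance $6,183.96
Week 3: opening $6,183.96; interest $32.00 → $6,215.96; payment $883.00; balance $5,332.96
Week 4: opening $5,332.96; interest $32.00 → $5,364.96; payment $883.00; balance $4,481.96
Week 5: opening $4,481.96; interest $32.00 → $4,513.96; payment $883.00; balance $3,630.96
Week 6: opening $3,630.96; interest $32.00 → $3,662.96; payment $883.00; balance $2,779.96
Week 7: opening $2,779.96; interest $32.00 → $2,811.96; payment $883.00; balance $1,928.96
Week 8: opening $1,928.96; interest $32.00 → $1,960.96; payment $883.00; balance $1,077.96
Week 9: opening $1,077.96; interest $32.00 → $1,109.96; payment $883.00; balance $226.96
Week 10: opening $226.96; interest $32.00 → $258.96; payment $258.96; balance $0.00
Total interest: $32.00 + $32.00 + $32.00 + $32.00 + $32.00 + $32.00 + $32.00 + $32.00 + $32.00 + $32.00 = $320.00

$320.00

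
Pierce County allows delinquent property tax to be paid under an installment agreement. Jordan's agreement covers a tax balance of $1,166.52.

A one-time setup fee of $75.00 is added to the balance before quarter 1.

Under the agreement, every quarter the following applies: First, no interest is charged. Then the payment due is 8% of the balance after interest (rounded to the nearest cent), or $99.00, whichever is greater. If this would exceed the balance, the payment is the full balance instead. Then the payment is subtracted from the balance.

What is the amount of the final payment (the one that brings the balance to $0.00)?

$53.20

Quarter 1: $1,241.52 − $99.32 → $1,142.20
Quarter 2: $1,142.20 − $99.00 → $1,043.20
Quarter 3: $1,043.20 − $99.00 → $944.20
Quarter 4: $944.20 − $99.00 → $845.20
Quarter 5: $845.20 − $99.00 → $746.20
Quarter 6: $746.20 − $99.00 → $647.20
Quarter 7: $647.20 − $99.00 → $548.20
Quarter 8: $548.20 − $99.00 → $449.20
Quarter 9: $449.20 − $99.00 → $350.20
Quarter 10: $350.20 − $99.00 → $251.20
Quarter 11: $251.20 − $99.00 → $152.20
Quarter 12: $152.20 − $99.00 → $53.20
Quarter 13: $53.20 − $53.20 → $0.00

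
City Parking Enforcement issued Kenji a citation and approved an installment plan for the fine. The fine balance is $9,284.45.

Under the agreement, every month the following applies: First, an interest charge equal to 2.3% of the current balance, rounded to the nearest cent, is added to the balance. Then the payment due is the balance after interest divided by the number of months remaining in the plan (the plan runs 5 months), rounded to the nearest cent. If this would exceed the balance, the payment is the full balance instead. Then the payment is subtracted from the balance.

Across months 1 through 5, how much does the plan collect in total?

Month 1: opening $9,284.45; interest $213.54 → $9,497.99; payment $1,899.60; balance $7,598.39
Month 2: opening $7,598.39; interest $174.76 → $7,773.15; payment $1,943.29; balance $5,829.86
Month 3: opening $5,829.86; interest $134.09 → $5,963.95; payment $1,987.98; balance $3,975.97
Month 4: opening $3,975.97; interest $91.45 → $4,067.42; payment $2,033.71; balance $2,033.71
Month 5: opening $2,033.71; interest $46.78 → $2,080.49; payment $2,080.49; balance $0.00
Total paid: $9,945.07

$9,945.07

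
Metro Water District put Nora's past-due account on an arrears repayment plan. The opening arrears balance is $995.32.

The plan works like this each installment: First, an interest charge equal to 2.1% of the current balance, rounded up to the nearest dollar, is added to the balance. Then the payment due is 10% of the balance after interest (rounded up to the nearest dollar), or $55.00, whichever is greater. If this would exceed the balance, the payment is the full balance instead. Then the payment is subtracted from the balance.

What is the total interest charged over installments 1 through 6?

Installment 1: $995.32 +$21.00 interest = $1,016.32; pay $102.00 → $914.32
Installment 2: $914.32 +$20.00 interest = $934.32; pay $94.00 → $840.32
Installment 3: $840.32 +$18.00 interest = $858.32; pay $86.00 → $772.32
Installment 4: $772.32 +$17.00 interest = $789.32; pay $79.00 → $710.32
Installment 5: $710.32 +$15.00 interest = $725.32; pay $73.00 → $652.32
Installment 6: $652.32 +$14.00 interest = $666.32; pay $67.00 → $599.32
Total interest: $21.00 + $20.00 + $18.00 + $17.00 + $15.00 + $14.00 = $105.00

$105.00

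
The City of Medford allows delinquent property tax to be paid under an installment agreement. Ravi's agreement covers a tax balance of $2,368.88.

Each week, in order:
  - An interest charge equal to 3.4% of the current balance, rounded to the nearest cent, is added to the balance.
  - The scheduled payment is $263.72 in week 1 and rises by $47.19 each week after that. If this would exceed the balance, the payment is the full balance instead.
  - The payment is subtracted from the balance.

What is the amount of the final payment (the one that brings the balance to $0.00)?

Week 1: opening $2,368.88; interest $80.54 → $2,449.42; payment $263.72; balance $2,185.70
Week 2: opening $2,185.70; interest $74.31 → $2,260.01; payment $310.91; balance $1,949.10
Week 3: opening $1,949.10; interest $66.27 → $2,015.37; payment $358.10; balance $1,657.27
Week 4: opening $1,657.27; interest $56.35 → $1,713.62; payment $405.29; balance $1,308.33
Week 5: opening $1,308.33; interest $44.48 → $1,352.81; payment $452.48; balance $900.33
Week 6: opening $900.33; interest $30.61 → $930.94; payment $499.67; balance $431.27
Week 7: opening $431.27; interest $14.66 → $445.93; payment $445.93; balance $0.00

$445.93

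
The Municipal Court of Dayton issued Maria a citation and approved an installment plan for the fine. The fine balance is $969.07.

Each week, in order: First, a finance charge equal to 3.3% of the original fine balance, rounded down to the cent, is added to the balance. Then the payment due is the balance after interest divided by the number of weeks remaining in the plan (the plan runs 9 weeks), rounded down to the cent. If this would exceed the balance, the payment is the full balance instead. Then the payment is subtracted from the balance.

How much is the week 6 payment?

$139.50

Week 1: $969.07 +$31.97 interest = $1,001.04; pay $111.22 → $889.82
Week 2: $889.82 +$31.97 interest = $921.79; pay $115.22 → $806.57
Week 3: $806.57 +$31.97 interest = $838.54; pay $119.79 → $718.75
Week 4: $718.75 +$31.97 interest = $750.72; pay $125.12 → $625.60
Week 5: $625.60 +$31.97 interest = $657.57; pay $131.51 → $526.06
Week 6: $526.06 +$31.97 interest = $558.03; pay $139.50 → $418.53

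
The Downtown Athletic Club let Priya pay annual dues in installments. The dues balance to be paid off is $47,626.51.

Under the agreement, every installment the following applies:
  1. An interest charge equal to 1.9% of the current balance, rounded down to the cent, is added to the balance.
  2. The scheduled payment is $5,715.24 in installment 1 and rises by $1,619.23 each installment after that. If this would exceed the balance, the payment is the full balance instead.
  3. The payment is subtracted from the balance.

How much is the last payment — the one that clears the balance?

$6,257.08

# | Opening | Interest | Payment | End bal
1 | $47,626.51 | $904.90 | $5,715.24 | $42,816.17
2 | $42,816.17 | $813.50 | $7,334.47 | $36,295.20
3 | $36,295.20 | $689.60 | $8,953.70 | $28,031.10
4 | $28,031.10 | $532.59 | $10,572.93 | $17,990.76
5 | $17,990.76 | $341.82 | $12,192.16 | $6,140.42
6 | $6,140.42 | $116.66 | $6,257.08 | $0.00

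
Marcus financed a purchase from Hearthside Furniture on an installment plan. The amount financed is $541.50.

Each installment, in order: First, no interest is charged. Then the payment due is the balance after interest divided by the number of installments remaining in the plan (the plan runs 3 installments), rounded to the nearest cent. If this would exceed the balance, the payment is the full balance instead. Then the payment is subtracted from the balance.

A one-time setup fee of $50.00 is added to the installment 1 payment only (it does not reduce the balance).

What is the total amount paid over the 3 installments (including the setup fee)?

Installment 1: $541.50 − $180.50 (+ $50.00 fee) → $361.00
Installment 2: $361.00 − $180.50 → $180.50
Installment 3: $180.50 − $180.50 → $0.00
Total paid: $591.50

$591.50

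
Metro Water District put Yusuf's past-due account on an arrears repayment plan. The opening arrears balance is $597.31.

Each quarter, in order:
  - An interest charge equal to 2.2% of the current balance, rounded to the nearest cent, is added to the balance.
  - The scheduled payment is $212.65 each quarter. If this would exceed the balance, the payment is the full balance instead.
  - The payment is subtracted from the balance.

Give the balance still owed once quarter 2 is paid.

# | Opening | Interest | Payment | End bal
1 | $597.31 | $13.14 | $212.65 | $397.80
2 | $397.80 | $8.75 | $212.65 | $193.90

$193.90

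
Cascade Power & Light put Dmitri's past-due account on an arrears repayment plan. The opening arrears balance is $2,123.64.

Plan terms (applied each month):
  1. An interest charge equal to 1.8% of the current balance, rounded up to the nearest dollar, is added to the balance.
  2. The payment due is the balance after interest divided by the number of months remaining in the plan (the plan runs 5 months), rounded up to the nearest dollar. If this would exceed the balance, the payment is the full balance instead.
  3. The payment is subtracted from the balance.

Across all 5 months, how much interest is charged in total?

$121.00

# | Opening | Interest | Payment | End bal
1 | $2,123.64 | $39.00 | $433.00 | $1,729.64
2 | $1,729.64 | $32.00 | $441.00 | $1,320.64
3 | $1,320.64 | $24.00 | $449.00 | $895.64
4 | $895.64 | $17.00 | $457.00 | $455.64
5 | $455.64 | $9.00 | $464.64 | $0.00
Total interest: $39.00 + $32.00 + $24.00 + $17.00 + $9.00 = $121.00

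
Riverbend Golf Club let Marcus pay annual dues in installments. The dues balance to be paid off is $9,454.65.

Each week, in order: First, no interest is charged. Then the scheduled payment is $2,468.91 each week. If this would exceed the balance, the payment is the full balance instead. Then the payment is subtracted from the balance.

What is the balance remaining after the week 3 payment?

$2,047.92

Week 1: opening $9,454.65; payment $2,468.91; balance $6,985.74
Week 2: opening $6,985.74; payment $2,468.91; balance $4,516.83
Week 3: opening $4,516.83; payment $2,468.91; balance $2,047.92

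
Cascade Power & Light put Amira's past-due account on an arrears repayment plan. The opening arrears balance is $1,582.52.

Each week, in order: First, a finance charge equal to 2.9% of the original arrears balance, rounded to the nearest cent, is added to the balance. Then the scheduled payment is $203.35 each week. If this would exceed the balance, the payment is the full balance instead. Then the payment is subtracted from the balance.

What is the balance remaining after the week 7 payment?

Week 1: $1,582.52 +$45.89 interest = $1,628.41; pay $203.35 → $1,425.06
Week 2: $1,425.06 +$45.89 interest = $1,470.95; pay $203.35 → $1,267.60
Week 3: $1,267.60 +$45.89 interest = $1,313.49; pay $203.35 → $1,110.14
Week 4: $1,110.14 +$45.89 interest = $1,156.03; pay $203.35 → $952.68
Week 5: $952.68 +$45.89 interest = $998.57; pay $203.35 → $795.22
Week 6: $795.22 +$45.89 interest = $841.11; pay $203.35 → $637.76
Week 7: $637.76 +$45.89 interest = $683.65; pay $203.35 → $480.30

$480.30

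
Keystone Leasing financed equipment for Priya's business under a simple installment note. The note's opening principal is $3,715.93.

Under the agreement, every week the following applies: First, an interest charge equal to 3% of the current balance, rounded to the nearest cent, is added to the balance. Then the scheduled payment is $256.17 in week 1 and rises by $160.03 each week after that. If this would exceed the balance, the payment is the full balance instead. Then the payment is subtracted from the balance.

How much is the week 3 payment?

$576.23

Week 1: $3,715.93 +$111.48 interest = $3,827.41; pay $256.17 → $3,571.24
Week 2: $3,571.24 +$107.14 interest = $3,678.38; pay $416.20 → $3,262.18
Week 3: $3,262.18 +$97.87 interest = $3,360.05; pay $576.23 → $2,783.82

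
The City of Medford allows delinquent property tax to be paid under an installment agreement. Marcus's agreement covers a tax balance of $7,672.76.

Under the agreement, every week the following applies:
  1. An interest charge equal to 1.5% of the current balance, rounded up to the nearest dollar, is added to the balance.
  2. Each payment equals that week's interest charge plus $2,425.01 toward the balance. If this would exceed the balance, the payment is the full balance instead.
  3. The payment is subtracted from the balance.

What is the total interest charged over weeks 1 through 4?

Week 1: opening $7,672.76; interest $116.00 → $7,788.76; payment $2,541.01; balance $5,247.75
Week 2: opening $5,247.75; interest $79.00 → $5,326.75; payment $2,504.01; balance $2,822.74
Week 3: opening $2,822.74; interest $43.00 → $2,865.74; payment $2,468.01; balance $397.73
Week 4: opening $397.73; interest $6.00 → $403.73; payment $403.73; balance $0.00
Total interest: $116.00 + $79.00 + $43.00 + $6.00 = $244.00

$244.00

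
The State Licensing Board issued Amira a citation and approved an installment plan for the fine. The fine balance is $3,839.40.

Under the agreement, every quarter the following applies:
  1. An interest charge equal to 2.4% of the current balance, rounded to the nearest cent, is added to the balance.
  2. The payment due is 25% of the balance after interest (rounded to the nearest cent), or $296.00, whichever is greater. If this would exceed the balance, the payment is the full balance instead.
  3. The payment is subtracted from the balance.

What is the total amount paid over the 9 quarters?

Quarter 1: $3,839.40 +$92.15 interest = $3,931.55; pay $982.89 → $2,948.66
Quarter 2: $2,948.66 +$70.77 interest = $3,019.43; pay $754.86 → $2,264.57
Quarter 3: $2,264.57 +$54.35 interest = $2,318.92; pay $579.73 → $1,739.19
Quarter 4: $1,739.19 +$41.74 interest = $1,780.93; pay $445.23 → $1,335.70
Quarter 5: $1,335.70 +$32.06 interest = $1,367.76; pay $341.94 → $1,025.82
Quarter 6: $1,025.82 +$24.62 interest = $1,050.44; pay $296.00 → $754.44
Quarter 7: $754.44 +$18.11 interest = $772.55; pay $296.00 → $476.55
Quarter 8: $476.55 +$11.44 interest = $487.99; pay $296.00 → $191.99
Quarter 9: $191.99 +$4.61 interest = $196.60; pay $196.60 → $0.00
Total paid: $4,189.25

$4,189.25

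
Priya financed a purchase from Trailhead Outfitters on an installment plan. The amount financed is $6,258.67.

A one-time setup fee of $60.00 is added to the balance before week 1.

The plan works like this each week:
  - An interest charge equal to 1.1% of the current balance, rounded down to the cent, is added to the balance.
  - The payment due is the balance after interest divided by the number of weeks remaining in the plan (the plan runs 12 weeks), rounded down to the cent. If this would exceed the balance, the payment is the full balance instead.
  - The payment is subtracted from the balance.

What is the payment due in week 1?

$532.34

# | Opening | Interest | Payment | End bal
1 | $6,318.67 | $69.50 | $532.34 | $5,855.83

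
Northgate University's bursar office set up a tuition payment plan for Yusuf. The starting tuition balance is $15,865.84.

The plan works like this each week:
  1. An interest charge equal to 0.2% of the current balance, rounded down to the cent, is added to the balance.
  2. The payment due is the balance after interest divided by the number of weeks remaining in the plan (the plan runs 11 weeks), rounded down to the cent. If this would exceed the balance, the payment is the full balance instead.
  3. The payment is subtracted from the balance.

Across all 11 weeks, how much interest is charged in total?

# | Opening | Interest | Payment | End bal
1 | $15,865.84 | $31.73 | $1,445.23 | $14,452.34
2 | $14,452.34 | $28.90 | $1,448.12 | $13,033.12
3 | $13,033.12 | $26.06 | $1,451.02 | $11,608.16
4 | $11,608.16 | $23.21 | $1,453.92 | $10,177.45
5 | $10,177.45 | $20.35 | $1,456.82 | $8,740.98
6 | $8,740.98 | $17.48 | $1,459.74 | $7,298.72
7 | $7,298.72 | $14.59 | $1,462.66 | $5,850.65
8 | $5,850.65 | $11.70 | $1,465.58 | $4,396.77
9 | $4,396.77 | $8.79 | $1,468.52 | $2,937.04
10 | $2,937.04 | $5.87 | $1,471.45 | $1,471.46
11 | $1,471.46 | $2.94 | $1,474.40 | $0.00
Total interest: $31.73 + $28.90 + $26.06 + $23.21 + $20.35 + $17.48 + $14.59 + $11.70 + $8.79 + $5.87 + $2.94 = $191.62

$191.62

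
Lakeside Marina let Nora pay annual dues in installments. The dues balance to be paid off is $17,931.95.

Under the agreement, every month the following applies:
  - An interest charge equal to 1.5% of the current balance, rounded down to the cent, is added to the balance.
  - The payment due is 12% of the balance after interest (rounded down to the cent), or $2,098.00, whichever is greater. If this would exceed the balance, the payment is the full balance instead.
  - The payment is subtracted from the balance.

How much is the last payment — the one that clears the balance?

$355.94

Month 1: $17,931.95 +$268.97 interest = $18,200.92; pay $2,184.11 → $16,016.81
Month 2: $16,016.81 +$240.25 interest = $16,257.06; pay $2,098.00 → $14,159.06
Month 3: $14,159.06 +$212.38 interest = $14,371.44; pay $2,098.00 → $12,273.44
Month 4: $12,273.44 +$184.10 interest = $12,457.54; pay $2,098.00 → $10,359.54
Month 5: $10,359.54 +$155.39 interest = $10,514.93; pay $2,098.00 → $8,416.93
Month 6: $8,416.93 +$126.25 interest = $8,543.18; pay $2,098.00 → $6,445.18
Month 7: $6,445.18 +$96.67 interest = $6,541.85; pay $2,098.00 → $4,443.85
Month 8: $4,443.85 +$66.65 interest = $4,510.50; pay $2,098.00 → $2,412.50
Month 9: $2,412.50 +$36.18 interest = $2,448.68; pay $2,098.00 → $350.68
Month 10: $350.68 +$5.26 interest = $355.94; pay $355.94 → $0.00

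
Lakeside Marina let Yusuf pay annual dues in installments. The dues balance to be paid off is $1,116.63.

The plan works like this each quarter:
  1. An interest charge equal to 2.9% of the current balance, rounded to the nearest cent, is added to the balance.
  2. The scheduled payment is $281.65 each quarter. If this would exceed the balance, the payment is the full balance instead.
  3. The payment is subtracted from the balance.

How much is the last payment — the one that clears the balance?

Quarter 1: $1,116.63 +$32.38 interest = $1,149.01; pay $281.65 → $867.36
Quarter 2: $867.36 +$25.15 interest = $892.51; pay $281.65 → $610.86
Quarter 3: $610.86 +$17.71 interest = $628.57; pay $281.65 → $346.92
Quarter 4: $346.92 +$10.06 interest = $356.98; pay $281.65 → $75.33
Quarter 5: $75.33 +$2.18 interest = $77.51; pay $77.51 → $0.00

$77.51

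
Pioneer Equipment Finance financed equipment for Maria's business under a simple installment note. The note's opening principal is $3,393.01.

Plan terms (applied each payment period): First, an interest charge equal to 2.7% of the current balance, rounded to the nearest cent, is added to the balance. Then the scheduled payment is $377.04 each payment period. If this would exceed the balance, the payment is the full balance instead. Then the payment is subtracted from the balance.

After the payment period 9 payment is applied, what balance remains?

Payment period 1: $3,393.01 +$91.61 interest = $3,484.62; pay $377.04 → $3,107.58
Payment period 2: $3,107.58 +$83.90 interest = $3,191.48; pay $377.04 → $2,814.44
Payment period 3: $2,814.44 +$75.99 interest = $2,890.43; pay $377.04 → $2,513.39
Payment period 4: $2,513.39 +$67.86 interest = $2,581.25; pay $377.04 → $2,204.21
Payment period 5: $2,204.21 +$59.51 interest = $2,263.72; pay $377.04 → $1,886.68
Payment period 6: $1,886.68 +$50.94 interest = $1,937.62; pay $377.04 → $1,560.58
Payment period 7: $1,560.58 +$42.14 interest = $1,602.72; pay $377.04 → $1,225.68
Payment period 8: $1,225.68 +$33.09 interest = $1,258.77; pay $377.04 → $881.73
Payment period 9: $881.73 +$23.81 interest = $905.54; pay $377.04 → $528.50

$528.50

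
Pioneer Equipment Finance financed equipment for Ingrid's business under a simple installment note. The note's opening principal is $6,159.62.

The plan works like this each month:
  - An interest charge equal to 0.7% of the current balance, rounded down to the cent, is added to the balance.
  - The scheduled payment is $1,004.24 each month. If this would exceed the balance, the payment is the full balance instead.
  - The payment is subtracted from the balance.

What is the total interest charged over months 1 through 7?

Month 1: opening $6,159.62; interest $43.11 → $6,202.73; payment $1,004.24; balance $5,198.49
Month 2: opening $5,198.49; interest $36.38 → $5,234.87; payment $1,004.24; balance $4,230.63
Month 3: opening $4,230.63; interest $29.61 → $4,260.24; payment $1,004.24; balance $3,256.00
Month 4: opening $3,256.00; interest $22.79 → $3,278.79; payment $1,004.24; balance $2,274.55
Month 5: opening $2,274.55; interest $15.92 → $2,290.47; payment $1,004.24; balance $1,286.23
Month 6: opening $1,286.23; interest $9.00 → $1,295.23; payment $1,004.24; balance $290.99
Month 7: opening $290.99; interest $2.03 → $293.02; payment $293.02; balance $0.00
Total interest: $43.11 + $36.38 + $29.61 + $22.79 + $15.92 + $9.00 + $2.03 = $158.84

$158.84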